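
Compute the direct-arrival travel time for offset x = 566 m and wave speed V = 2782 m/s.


t = x / V
= 566 / 2782
= 0.2035 s

0.2035


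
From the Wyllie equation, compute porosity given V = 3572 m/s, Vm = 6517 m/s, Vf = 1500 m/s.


1/V - 1/Vm = 1/3572 - 1/6517 = 0.00012651
1/Vf - 1/Vm = 1/1500 - 1/6517 = 0.00051322
phi = 0.00012651 / 0.00051322 = 0.2465

0.2465


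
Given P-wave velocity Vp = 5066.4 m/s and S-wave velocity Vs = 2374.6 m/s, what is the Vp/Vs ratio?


Vp/Vs = 5066.4 / 2374.6
= 2.1336

2.1336


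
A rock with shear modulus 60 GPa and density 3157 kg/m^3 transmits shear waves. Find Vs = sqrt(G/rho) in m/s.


Convert G to Pa: G = 60e9 Pa
Compute G/rho = 60e9 / 3157 = 19005384.859
Vs = sqrt(19005384.859) = 4359.52 m/s

4359.52


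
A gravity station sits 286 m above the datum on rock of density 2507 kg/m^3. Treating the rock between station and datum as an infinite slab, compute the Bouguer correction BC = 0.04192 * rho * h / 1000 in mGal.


BC = 0.04192 * rho * h / 1000
= 0.04192 * 2507 * 286 / 1000
= 30.0567 mGal

30.0567


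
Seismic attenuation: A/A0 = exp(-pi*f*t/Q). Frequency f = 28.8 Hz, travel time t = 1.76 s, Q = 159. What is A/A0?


pi*f*t/Q = pi*28.8*1.76/159 = 1.001516
A/A0 = exp(-1.001516) = 0.367322

0.367322


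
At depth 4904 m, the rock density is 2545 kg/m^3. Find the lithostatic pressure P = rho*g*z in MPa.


P = rho * g * z / 1e6
= 2545 * 9.81 * 4904 / 1e6
= 122435470.8 / 1e6
= 122.4355 MPa

122.4355


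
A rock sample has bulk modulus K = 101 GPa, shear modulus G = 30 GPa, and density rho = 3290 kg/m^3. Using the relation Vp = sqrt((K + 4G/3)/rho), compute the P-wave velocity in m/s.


First compute the effective modulus:
K + 4G/3 = 101e9 + 4*30e9/3 = 141000000000.0 Pa
Then divide by density:
141000000000.0 / 3290 = 42857142.8571 Pa/(kg/m^3)
Take the square root:
Vp = sqrt(42857142.8571) = 6546.54 m/s

6546.54


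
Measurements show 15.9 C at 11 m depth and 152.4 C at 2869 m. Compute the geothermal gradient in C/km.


dT = 152.4 - 15.9 = 136.5 C
dz = 2869 - 11 = 2858 m
gradient = dT/dz * 1000 = 136.5/2858 * 1000 = 47.7607 C/km

47.7607


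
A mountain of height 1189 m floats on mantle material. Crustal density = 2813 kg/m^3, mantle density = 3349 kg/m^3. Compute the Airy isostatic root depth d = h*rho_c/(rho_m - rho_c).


rho_m - rho_c = 3349 - 2813 = 536
d = 1189 * 2813 / 536
= 3344657 / 536
= 6240.03 m

6240.03


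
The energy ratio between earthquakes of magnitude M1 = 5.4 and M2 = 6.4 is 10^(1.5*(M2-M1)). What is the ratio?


M2 - M1 = 6.4 - 5.4 = 1.0
1.5 * 1.0 = 1.5
ratio = 10^1.5 = 31.62

31.62


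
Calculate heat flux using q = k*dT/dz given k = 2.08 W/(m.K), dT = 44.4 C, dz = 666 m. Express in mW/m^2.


q = k * dT / dz * 1000
= 2.08 * 44.4 / 666 * 1000
= 0.138667 * 1000
= 138.6667 mW/m^2

138.6667


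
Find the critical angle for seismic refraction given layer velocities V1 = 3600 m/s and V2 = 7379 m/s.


V1/V2 = 3600/7379 = 0.487871
theta_c = arcsin(0.487871) = 29.2007 degrees

29.2007


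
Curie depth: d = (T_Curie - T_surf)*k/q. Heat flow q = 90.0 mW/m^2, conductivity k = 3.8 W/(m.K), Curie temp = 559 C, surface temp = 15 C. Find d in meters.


T_Curie - T_surf = 559 - 15 = 544 C
Convert q to W/m^2: 90.0 mW/m^2 = 0.09 W/m^2
d = 544 * 3.8 / 0.09 = 22968.89 m

22968.89


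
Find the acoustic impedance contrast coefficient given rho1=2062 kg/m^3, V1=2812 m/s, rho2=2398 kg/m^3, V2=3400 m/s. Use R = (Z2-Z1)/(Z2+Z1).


Z1 = 2062 * 2812 = 5798344
Z2 = 2398 * 3400 = 8153200
R = (8153200 - 5798344) / (8153200 + 5798344) = 2354856 / 13951544 = 0.1688

0.1688


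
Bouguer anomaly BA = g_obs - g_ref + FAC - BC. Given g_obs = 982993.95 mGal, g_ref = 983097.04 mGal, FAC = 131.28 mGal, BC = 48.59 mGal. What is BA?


BA = g_obs - g_ref + FAC - BC
= 982993.95 - 983097.04 + 131.28 - 48.59
= -20.4 mGal

-20.4


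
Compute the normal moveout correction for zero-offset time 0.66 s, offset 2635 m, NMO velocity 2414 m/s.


x/Vnmo = 2635/2414 = 1.091549
(x/Vnmo)^2 = 1.19148
t0^2 = 0.4356
sqrt(0.4356 + 1.19148) = 1.27557
dt = 1.27557 - 0.66 = 0.61557

0.61557


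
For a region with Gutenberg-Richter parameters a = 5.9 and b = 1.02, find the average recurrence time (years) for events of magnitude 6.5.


log10(N) = 5.9 - 1.02*6.5 = -0.73
N = 10^-0.73 = 0.186209
T = 1/N = 1/0.186209 = 5.3703 years

5.3703


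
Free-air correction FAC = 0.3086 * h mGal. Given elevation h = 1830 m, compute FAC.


FAC = 0.3086 * h
= 0.3086 * 1830
= 564.738 mGal

564.738


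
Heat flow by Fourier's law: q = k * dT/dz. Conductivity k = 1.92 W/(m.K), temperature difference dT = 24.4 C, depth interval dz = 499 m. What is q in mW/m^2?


q = k * dT / dz * 1000
= 1.92 * 24.4 / 499 * 1000
= 0.093884 * 1000
= 93.8838 mW/m^2

93.8838


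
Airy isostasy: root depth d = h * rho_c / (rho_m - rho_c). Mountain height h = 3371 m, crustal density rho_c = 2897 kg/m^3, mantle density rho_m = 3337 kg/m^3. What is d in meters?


rho_m - rho_c = 3337 - 2897 = 440
d = 3371 * 2897 / 440
= 9765787 / 440
= 22194.97 m

22194.97


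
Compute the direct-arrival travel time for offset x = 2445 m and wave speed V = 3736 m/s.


t = x / V
= 2445 / 3736
= 0.6544 s

0.6544


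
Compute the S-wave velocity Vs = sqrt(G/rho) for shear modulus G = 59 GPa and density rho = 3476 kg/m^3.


Convert G to Pa: G = 59e9 Pa
Compute G/rho = 59e9 / 3476 = 16973532.7963
Vs = sqrt(16973532.7963) = 4119.89 m/s

4119.89


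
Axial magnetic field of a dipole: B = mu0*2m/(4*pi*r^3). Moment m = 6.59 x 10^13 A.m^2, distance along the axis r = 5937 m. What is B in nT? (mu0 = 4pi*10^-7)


m = 6.59 x 10^13 = 65900000000000 A.m^2
2m = 131800000000000 A.m^2
r^3 = 5937^3 = 209267191953
B = (4pi*10^-7) * 131800000000000 / (4*pi * 209267191953) * 1e9
= 165624764.697254 / 2629729091507.64 * 1e9
= 62981.6833 nT

62981.6833


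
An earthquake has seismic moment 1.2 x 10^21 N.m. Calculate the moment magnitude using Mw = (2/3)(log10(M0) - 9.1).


log10(M0) = log10(1.2 x 10^21) = 21.0792
Mw = 2/3 * (21.0792 - 9.1)
= 2/3 * 11.9792
= 7.99

7.99


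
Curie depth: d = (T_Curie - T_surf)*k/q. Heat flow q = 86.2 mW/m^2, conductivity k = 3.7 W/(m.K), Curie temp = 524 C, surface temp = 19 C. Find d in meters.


T_Curie - T_surf = 524 - 19 = 505 C
Convert q to W/m^2: 86.2 mW/m^2 = 0.0862 W/m^2
d = 505 * 3.7 / 0.0862 = 21676.33 m

21676.33


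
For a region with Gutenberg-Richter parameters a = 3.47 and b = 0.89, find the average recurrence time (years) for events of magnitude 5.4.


log10(N) = 3.47 - 0.89*5.4 = -1.336
N = 10^-1.336 = 0.046132
T = 1/N = 1/0.046132 = 21.677 years

21.677


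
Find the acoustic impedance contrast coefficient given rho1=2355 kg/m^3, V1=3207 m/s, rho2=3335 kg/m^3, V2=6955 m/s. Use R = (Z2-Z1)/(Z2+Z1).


Z1 = 2355 * 3207 = 7552485
Z2 = 3335 * 6955 = 23194925
R = (23194925 - 7552485) / (23194925 + 7552485) = 15642440 / 30747410 = 0.5087

0.5087


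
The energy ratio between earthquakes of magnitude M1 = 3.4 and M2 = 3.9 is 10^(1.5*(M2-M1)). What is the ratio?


M2 - M1 = 3.9 - 3.4 = 0.5
1.5 * 0.5 = 0.75
ratio = 10^0.75 = 5.62

5.62


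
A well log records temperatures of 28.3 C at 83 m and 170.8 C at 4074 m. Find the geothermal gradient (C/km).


dT = 170.8 - 28.3 = 142.5 C
dz = 4074 - 83 = 3991 m
gradient = dT/dz * 1000 = 142.5/3991 * 1000 = 35.7053 C/km

35.7053


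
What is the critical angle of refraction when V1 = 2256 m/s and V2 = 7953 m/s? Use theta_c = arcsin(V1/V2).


V1/V2 = 2256/7953 = 0.283667
theta_c = arcsin(0.283667) = 16.4792 degrees

16.4792


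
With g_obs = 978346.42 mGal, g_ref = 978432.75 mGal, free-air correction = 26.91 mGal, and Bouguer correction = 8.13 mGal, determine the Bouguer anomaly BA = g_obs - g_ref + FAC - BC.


BA = g_obs - g_ref + FAC - BC
= 978346.42 - 978432.75 + 26.91 - 8.13
= -67.55 mGal

-67.55


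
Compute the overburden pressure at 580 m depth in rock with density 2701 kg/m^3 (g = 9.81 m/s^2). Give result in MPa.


P = rho * g * z / 1e6
= 2701 * 9.81 * 580 / 1e6
= 15368149.8 / 1e6
= 15.3681 MPa

15.3681


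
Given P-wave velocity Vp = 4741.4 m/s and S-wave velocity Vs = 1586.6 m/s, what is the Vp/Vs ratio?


Vp/Vs = 4741.4 / 1586.6
= 2.9884

2.9884


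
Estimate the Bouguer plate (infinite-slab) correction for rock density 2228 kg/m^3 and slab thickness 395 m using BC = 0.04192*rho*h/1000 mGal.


BC = 0.04192 * rho * h / 1000
= 0.04192 * 2228 * 395 / 1000
= 36.8921 mGal

36.8921


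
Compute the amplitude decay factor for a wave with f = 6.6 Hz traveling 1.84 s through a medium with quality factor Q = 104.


pi*f*t/Q = pi*6.6*1.84/104 = 0.366841
A/A0 = exp(-0.366841) = 0.69292

0.69292


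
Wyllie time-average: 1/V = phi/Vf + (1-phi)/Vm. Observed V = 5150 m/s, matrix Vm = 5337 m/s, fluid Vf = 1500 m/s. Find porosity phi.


1/V - 1/Vm = 1/5150 - 1/5337 = 6.8e-06
1/Vf - 1/Vm = 1/1500 - 1/5337 = 0.0004793
phi = 6.8e-06 / 0.0004793 = 0.0142

0.0142


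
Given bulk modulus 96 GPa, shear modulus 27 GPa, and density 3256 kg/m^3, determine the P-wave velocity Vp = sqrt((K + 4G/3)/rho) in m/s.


First compute the effective modulus:
K + 4G/3 = 96e9 + 4*27e9/3 = 132000000000.0 Pa
Then divide by density:
132000000000.0 / 3256 = 40540540.5405 Pa/(kg/m^3)
Take the square root:
Vp = sqrt(40540540.5405) = 6367.15 m/s

6367.15


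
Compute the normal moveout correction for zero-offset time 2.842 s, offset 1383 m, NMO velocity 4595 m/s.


x/Vnmo = 1383/4595 = 0.300979
(x/Vnmo)^2 = 0.090589
t0^2 = 8.076964
sqrt(8.076964 + 0.090589) = 2.857893
dt = 2.857893 - 2.842 = 0.015893

0.015893


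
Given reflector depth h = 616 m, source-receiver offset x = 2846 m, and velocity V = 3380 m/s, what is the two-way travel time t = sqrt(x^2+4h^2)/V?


x^2 + 4h^2 = 2846^2 + 4*616^2 = 8099716 + 1517824 = 9617540
sqrt(9617540) = 3101.2159
t = 3101.2159 / 3380 = 0.9175 s

0.9175


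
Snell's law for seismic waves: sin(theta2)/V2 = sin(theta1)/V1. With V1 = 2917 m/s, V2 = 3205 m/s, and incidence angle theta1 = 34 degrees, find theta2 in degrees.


sin(theta1) = sin(34 deg) = 0.559193
sin(theta2) = V2/V1 * sin(theta1) = 3205/2917 * 0.559193 = 0.614403
theta2 = arcsin(0.614403) = 37.9085 degrees

37.9085


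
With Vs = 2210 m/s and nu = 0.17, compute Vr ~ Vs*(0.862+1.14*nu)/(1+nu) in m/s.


Numerator factor = 0.862 + 1.14*0.17 = 1.0558
Denominator = 1 + 0.17 = 1.17
Vr = 2210 * 1.0558 / 1.17 = 1994.29 m/s

1994.29


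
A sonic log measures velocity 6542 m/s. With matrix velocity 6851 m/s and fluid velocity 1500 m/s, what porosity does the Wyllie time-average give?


1/V - 1/Vm = 1/6542 - 1/6851 = 6.89e-06
1/Vf - 1/Vm = 1/1500 - 1/6851 = 0.0005207
phi = 6.89e-06 / 0.0005207 = 0.0132

0.0132


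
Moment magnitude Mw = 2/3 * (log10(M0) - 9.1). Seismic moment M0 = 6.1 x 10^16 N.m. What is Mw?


log10(M0) = log10(6.1 x 10^16) = 16.7853
Mw = 2/3 * (16.7853 - 9.1)
= 2/3 * 7.6853
= 5.12

5.12


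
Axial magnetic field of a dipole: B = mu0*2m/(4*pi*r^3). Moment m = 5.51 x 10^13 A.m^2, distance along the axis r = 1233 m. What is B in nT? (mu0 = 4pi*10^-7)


m = 5.51 x 10^13 = 55100000000000 A.m^2
2m = 110200000000000 A.m^2
r^3 = 1233^3 = 1874516337
B = (4pi*10^-7) * 110200000000000 / (4*pi * 1874516337) * 1e9
= 138481404.170238 / 23555867013.41 * 1e9
= 5878849.8038 nT

5878849.8038


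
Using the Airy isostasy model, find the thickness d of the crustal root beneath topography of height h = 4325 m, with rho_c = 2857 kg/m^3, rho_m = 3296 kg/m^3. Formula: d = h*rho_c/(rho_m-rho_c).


rho_m - rho_c = 3296 - 2857 = 439
d = 4325 * 2857 / 439
= 12356525 / 439
= 28146.98 m

28146.98


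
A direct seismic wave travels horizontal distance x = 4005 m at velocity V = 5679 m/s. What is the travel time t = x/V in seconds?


t = x / V
= 4005 / 5679
= 0.7052 s

0.7052


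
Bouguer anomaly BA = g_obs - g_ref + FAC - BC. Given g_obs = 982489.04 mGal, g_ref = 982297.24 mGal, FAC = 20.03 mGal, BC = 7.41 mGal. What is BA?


BA = g_obs - g_ref + FAC - BC
= 982489.04 - 982297.24 + 20.03 - 7.41
= 204.42 mGal

204.42


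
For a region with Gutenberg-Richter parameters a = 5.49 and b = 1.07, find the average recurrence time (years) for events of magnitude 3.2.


log10(N) = 5.49 - 1.07*3.2 = 2.066
N = 10^2.066 = 116.412603
T = 1/N = 1/116.412603 = 0.0086 years

0.0086


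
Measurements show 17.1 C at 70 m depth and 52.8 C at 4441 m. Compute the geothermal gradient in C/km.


dT = 52.8 - 17.1 = 35.7 C
dz = 4441 - 70 = 4371 m
gradient = dT/dz * 1000 = 35.7/4371 * 1000 = 8.1675 C/km

8.1675


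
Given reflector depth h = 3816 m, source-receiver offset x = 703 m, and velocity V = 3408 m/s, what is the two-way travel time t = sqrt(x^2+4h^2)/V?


x^2 + 4h^2 = 703^2 + 4*3816^2 = 494209 + 58247424 = 58741633
sqrt(58741633) = 7664.309
t = 7664.309 / 3408 = 2.2489 s

2.2489


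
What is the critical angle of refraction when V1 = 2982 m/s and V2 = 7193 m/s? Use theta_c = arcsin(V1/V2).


V1/V2 = 2982/7193 = 0.41457
theta_c = arcsin(0.41457) = 24.4922 degrees

24.4922


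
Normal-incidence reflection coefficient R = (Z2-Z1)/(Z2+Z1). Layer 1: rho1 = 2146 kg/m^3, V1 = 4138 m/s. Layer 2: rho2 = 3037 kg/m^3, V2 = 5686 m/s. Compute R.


Z1 = 2146 * 4138 = 8880148
Z2 = 3037 * 5686 = 17268382
R = (17268382 - 8880148) / (17268382 + 8880148) = 8388234 / 26148530 = 0.3208

0.3208


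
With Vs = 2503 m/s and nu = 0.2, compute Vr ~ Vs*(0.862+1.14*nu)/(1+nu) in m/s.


Numerator factor = 0.862 + 1.14*0.2 = 1.09
Denominator = 1 + 0.2 = 1.2
Vr = 2503 * 1.09 / 1.2 = 2273.56 m/s

2273.56


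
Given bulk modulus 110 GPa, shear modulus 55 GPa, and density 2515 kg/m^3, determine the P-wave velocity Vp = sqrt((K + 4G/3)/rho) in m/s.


First compute the effective modulus:
K + 4G/3 = 110e9 + 4*55e9/3 = 183333333333.33 Pa
Then divide by density:
183333333333.33 / 2515 = 72895957.5878 Pa/(kg/m^3)
Take the square root:
Vp = sqrt(72895957.5878) = 8537.91 m/s

8537.91


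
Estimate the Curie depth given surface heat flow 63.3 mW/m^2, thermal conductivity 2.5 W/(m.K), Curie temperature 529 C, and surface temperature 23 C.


T_Curie - T_surf = 529 - 23 = 506 C
Convert q to W/m^2: 63.3 mW/m^2 = 0.0633 W/m^2
d = 506 * 2.5 / 0.0633 = 19984.2 m

19984.2


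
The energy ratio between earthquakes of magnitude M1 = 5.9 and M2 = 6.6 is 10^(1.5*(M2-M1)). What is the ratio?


M2 - M1 = 6.6 - 5.9 = 0.7
1.5 * 0.7 = 1.05
ratio = 10^1.05 = 11.22

11.22


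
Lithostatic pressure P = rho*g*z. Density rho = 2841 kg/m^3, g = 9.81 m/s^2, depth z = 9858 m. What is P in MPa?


P = rho * g * z / 1e6
= 2841 * 9.81 * 9858 / 1e6
= 274744530.18 / 1e6
= 274.7445 MPa

274.7445


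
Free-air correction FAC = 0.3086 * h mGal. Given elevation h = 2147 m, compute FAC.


FAC = 0.3086 * h
= 0.3086 * 2147
= 662.5642 mGal

662.5642


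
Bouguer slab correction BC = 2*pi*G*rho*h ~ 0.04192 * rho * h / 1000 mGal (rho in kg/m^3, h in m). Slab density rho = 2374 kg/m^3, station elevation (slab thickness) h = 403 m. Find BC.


BC = 0.04192 * rho * h / 1000
= 0.04192 * 2374 * 403 / 1000
= 40.1058 mGal

40.1058


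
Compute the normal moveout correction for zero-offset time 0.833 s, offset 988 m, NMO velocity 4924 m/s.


x/Vnmo = 988/4924 = 0.20065
(x/Vnmo)^2 = 0.04026
t0^2 = 0.693889
sqrt(0.693889 + 0.04026) = 0.856825
dt = 0.856825 - 0.833 = 0.023825

0.023825


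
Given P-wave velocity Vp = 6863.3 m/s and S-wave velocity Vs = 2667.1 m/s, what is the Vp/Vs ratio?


Vp/Vs = 6863.3 / 2667.1
= 2.5733

2.5733


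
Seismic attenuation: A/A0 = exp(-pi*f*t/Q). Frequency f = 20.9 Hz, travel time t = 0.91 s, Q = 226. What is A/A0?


pi*f*t/Q = pi*20.9*0.91/226 = 0.26438
A/A0 = exp(-0.26438) = 0.767682

0.767682


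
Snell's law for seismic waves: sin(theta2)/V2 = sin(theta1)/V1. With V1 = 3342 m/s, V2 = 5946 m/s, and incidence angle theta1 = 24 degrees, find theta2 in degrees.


sin(theta1) = sin(24 deg) = 0.406737
sin(theta2) = V2/V1 * sin(theta1) = 5946/3342 * 0.406737 = 0.723655
theta2 = arcsin(0.723655) = 46.3571 degrees

46.3571


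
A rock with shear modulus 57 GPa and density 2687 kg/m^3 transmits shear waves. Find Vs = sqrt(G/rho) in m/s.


Convert G to Pa: G = 57e9 Pa
Compute G/rho = 57e9 / 2687 = 21213248.9766
Vs = sqrt(21213248.9766) = 4605.78 m/s

4605.78


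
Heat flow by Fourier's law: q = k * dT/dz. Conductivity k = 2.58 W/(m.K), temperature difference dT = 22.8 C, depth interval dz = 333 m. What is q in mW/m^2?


q = k * dT / dz * 1000
= 2.58 * 22.8 / 333 * 1000
= 0.176649 * 1000
= 176.6486 mW/m^2

176.6486


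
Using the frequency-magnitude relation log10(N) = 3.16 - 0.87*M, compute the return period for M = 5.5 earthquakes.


log10(N) = 3.16 - 0.87*5.5 = -1.625
N = 10^-1.625 = 0.023714
T = 1/N = 1/0.023714 = 42.1697 years

42.1697


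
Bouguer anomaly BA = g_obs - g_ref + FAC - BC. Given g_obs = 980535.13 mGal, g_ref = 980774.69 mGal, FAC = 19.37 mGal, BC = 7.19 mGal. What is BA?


BA = g_obs - g_ref + FAC - BC
= 980535.13 - 980774.69 + 19.37 - 7.19
= -227.38 mGal

-227.38


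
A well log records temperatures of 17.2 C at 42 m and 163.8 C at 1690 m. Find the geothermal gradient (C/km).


dT = 163.8 - 17.2 = 146.6 C
dz = 1690 - 42 = 1648 m
gradient = dT/dz * 1000 = 146.6/1648 * 1000 = 88.9563 C/km

88.9563


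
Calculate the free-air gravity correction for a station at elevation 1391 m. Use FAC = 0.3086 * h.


FAC = 0.3086 * h
= 0.3086 * 1391
= 429.2626 mGal

429.2626


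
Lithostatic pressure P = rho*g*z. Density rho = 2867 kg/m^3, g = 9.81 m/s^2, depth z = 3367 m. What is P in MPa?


P = rho * g * z / 1e6
= 2867 * 9.81 * 3367 / 1e6
= 94697784.09 / 1e6
= 94.6978 MPa

94.6978


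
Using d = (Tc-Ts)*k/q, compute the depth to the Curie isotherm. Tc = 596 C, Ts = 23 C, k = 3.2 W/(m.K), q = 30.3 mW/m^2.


T_Curie - T_surf = 596 - 23 = 573 C
Convert q to W/m^2: 30.3 mW/m^2 = 0.0303 W/m^2
d = 573 * 3.2 / 0.0303 = 60514.85 m

60514.85


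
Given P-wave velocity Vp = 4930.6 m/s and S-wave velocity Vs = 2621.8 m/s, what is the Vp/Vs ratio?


Vp/Vs = 4930.6 / 2621.8
= 1.8806

1.8806


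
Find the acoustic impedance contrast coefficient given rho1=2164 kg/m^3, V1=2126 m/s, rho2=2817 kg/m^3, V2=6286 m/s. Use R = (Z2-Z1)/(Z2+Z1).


Z1 = 2164 * 2126 = 4600664
Z2 = 2817 * 6286 = 17707662
R = (17707662 - 4600664) / (17707662 + 4600664) = 13106998 / 22308326 = 0.5875

0.5875


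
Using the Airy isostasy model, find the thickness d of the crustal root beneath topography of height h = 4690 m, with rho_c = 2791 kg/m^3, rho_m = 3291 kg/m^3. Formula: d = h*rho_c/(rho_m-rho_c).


rho_m - rho_c = 3291 - 2791 = 500
d = 4690 * 2791 / 500
= 13089790 / 500
= 26179.58 m

26179.58


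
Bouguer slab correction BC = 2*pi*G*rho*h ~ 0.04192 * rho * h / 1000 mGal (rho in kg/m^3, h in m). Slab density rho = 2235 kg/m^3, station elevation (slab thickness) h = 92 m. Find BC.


BC = 0.04192 * rho * h / 1000
= 0.04192 * 2235 * 92 / 1000
= 8.6196 mGal

8.6196


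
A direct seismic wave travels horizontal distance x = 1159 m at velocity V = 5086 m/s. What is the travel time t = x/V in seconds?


t = x / V
= 1159 / 5086
= 0.2279 s

0.2279


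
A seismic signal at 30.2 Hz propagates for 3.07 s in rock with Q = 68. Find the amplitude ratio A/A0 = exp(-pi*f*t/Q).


pi*f*t/Q = pi*30.2*3.07/68 = 4.283377
A/A0 = exp(-4.283377) = 0.013796

0.013796


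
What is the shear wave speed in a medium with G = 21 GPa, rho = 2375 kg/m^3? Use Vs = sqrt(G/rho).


Convert G to Pa: G = 21e9 Pa
Compute G/rho = 21e9 / 2375 = 8842105.2632
Vs = sqrt(8842105.2632) = 2973.57 m/s

2973.57


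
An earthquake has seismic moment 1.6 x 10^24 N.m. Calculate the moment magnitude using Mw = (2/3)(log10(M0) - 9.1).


log10(M0) = log10(1.6 x 10^24) = 24.2041
Mw = 2/3 * (24.2041 - 9.1)
= 2/3 * 15.1041
= 10.07

10.07


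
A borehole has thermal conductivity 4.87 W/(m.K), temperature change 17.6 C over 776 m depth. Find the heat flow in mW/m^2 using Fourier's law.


q = k * dT / dz * 1000
= 4.87 * 17.6 / 776 * 1000
= 0.110454 * 1000
= 110.4536 mW/m^2

110.4536


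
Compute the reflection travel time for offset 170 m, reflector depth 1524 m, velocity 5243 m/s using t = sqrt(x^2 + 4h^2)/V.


x^2 + 4h^2 = 170^2 + 4*1524^2 = 28900 + 9290304 = 9319204
sqrt(9319204) = 3052.7371
t = 3052.7371 / 5243 = 0.5823 s

0.5823


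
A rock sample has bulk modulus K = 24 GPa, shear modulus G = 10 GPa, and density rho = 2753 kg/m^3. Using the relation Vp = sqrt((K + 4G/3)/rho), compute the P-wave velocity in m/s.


First compute the effective modulus:
K + 4G/3 = 24e9 + 4*10e9/3 = 37333333333.33 Pa
Then divide by density:
37333333333.33 / 2753 = 13560963.7971 Pa/(kg/m^3)
Take the square root:
Vp = sqrt(13560963.7971) = 3682.52 m/s

3682.52


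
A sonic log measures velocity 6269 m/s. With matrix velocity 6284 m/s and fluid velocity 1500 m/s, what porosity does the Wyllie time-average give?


1/V - 1/Vm = 1/6269 - 1/6284 = 3.8e-07
1/Vf - 1/Vm = 1/1500 - 1/6284 = 0.00050753
phi = 3.8e-07 / 0.00050753 = 0.0008

8.000000e-04


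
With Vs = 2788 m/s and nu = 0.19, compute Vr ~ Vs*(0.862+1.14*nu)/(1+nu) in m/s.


Numerator factor = 0.862 + 1.14*0.19 = 1.0786
Denominator = 1 + 0.19 = 1.19
Vr = 2788 * 1.0786 / 1.19 = 2527.01 m/s

2527.01


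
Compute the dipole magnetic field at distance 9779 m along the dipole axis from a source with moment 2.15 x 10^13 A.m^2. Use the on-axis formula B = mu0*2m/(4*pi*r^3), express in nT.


m = 2.15 x 10^13 = 21500000000000 A.m^2
2m = 43000000000000 A.m^2
r^3 = 9779^3 = 935154436139
B = (4pi*10^-7) * 43000000000000 / (4*pi * 935154436139) * 1e9
= 54035393.641744 / 11751497226184.75 * 1e9
= 4598.171 nT

4598.171


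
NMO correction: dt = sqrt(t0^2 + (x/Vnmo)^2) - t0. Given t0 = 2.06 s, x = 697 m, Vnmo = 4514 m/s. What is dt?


x/Vnmo = 697/4514 = 0.154409
(x/Vnmo)^2 = 0.023842
t0^2 = 4.2436
sqrt(4.2436 + 0.023842) = 2.065779
dt = 2.065779 - 2.06 = 0.005779

0.005779


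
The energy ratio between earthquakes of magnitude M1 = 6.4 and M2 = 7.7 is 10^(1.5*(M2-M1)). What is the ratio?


M2 - M1 = 7.7 - 6.4 = 1.3
1.5 * 1.3 = 1.95
ratio = 10^1.95 = 89.13

89.13


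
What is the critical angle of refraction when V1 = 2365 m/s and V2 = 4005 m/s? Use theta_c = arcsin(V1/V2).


V1/V2 = 2365/4005 = 0.590512
theta_c = arcsin(0.590512) = 36.1933 degrees

36.1933


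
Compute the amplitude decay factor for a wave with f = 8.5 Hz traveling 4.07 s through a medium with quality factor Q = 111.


pi*f*t/Q = pi*8.5*4.07/111 = 0.97913
A/A0 = exp(-0.97913) = 0.375638

0.375638


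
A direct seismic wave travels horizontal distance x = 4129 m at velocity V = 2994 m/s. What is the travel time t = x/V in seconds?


t = x / V
= 4129 / 2994
= 1.3791 s

1.3791


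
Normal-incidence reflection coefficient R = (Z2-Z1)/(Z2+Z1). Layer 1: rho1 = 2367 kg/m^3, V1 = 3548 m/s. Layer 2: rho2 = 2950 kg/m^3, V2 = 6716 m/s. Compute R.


Z1 = 2367 * 3548 = 8398116
Z2 = 2950 * 6716 = 19812200
R = (19812200 - 8398116) / (19812200 + 8398116) = 11414084 / 28210316 = 0.4046

0.4046


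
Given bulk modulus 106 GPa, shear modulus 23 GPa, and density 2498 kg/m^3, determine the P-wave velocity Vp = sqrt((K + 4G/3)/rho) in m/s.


First compute the effective modulus:
K + 4G/3 = 106e9 + 4*23e9/3 = 136666666666.67 Pa
Then divide by density:
136666666666.67 / 2498 = 54710435.0147 Pa/(kg/m^3)
Take the square root:
Vp = sqrt(54710435.0147) = 7396.65 m/s

7396.65


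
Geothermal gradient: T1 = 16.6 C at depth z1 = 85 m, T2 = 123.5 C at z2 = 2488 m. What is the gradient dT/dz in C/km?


dT = 123.5 - 16.6 = 106.9 C
dz = 2488 - 85 = 2403 m
gradient = dT/dz * 1000 = 106.9/2403 * 1000 = 44.4861 C/km

44.4861


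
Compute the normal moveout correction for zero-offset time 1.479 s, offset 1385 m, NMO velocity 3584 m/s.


x/Vnmo = 1385/3584 = 0.38644
(x/Vnmo)^2 = 0.149336
t0^2 = 2.187441
sqrt(2.187441 + 0.149336) = 1.528652
dt = 1.528652 - 1.479 = 0.049652

0.049652


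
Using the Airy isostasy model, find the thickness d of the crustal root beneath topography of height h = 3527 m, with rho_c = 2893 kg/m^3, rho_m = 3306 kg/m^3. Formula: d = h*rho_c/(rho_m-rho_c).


rho_m - rho_c = 3306 - 2893 = 413
d = 3527 * 2893 / 413
= 10203611 / 413
= 24706.08 m

24706.08


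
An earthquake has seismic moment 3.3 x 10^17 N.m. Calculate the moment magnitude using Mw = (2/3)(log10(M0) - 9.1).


log10(M0) = log10(3.3 x 10^17) = 17.5185
Mw = 2/3 * (17.5185 - 9.1)
= 2/3 * 8.4185
= 5.61

5.61


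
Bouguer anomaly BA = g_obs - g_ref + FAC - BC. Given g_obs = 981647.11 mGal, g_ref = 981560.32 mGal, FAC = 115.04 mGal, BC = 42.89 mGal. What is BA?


BA = g_obs - g_ref + FAC - BC
= 981647.11 - 981560.32 + 115.04 - 42.89
= 158.94 mGal

158.94


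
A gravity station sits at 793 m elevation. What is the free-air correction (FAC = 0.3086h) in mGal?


FAC = 0.3086 * h
= 0.3086 * 793
= 244.7198 mGal

244.7198


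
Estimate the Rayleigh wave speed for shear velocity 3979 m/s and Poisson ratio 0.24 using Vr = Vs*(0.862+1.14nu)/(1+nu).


Numerator factor = 0.862 + 1.14*0.24 = 1.1356
Denominator = 1 + 0.24 = 1.24
Vr = 3979 * 1.1356 / 1.24 = 3643.99 m/s

3643.99


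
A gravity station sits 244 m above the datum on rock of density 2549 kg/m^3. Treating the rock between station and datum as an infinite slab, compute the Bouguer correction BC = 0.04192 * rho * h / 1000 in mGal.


BC = 0.04192 * rho * h / 1000
= 0.04192 * 2549 * 244 / 1000
= 26.0724 mGal

26.0724


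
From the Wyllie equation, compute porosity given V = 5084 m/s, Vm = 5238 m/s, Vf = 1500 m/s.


1/V - 1/Vm = 1/5084 - 1/5238 = 5.78e-06
1/Vf - 1/Vm = 1/1500 - 1/5238 = 0.00047575
phi = 5.78e-06 / 0.00047575 = 0.0122

0.0122


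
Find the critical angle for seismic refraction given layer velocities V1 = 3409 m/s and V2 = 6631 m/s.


V1/V2 = 3409/6631 = 0.5141
theta_c = arcsin(0.5141) = 30.9373 degrees

30.9373


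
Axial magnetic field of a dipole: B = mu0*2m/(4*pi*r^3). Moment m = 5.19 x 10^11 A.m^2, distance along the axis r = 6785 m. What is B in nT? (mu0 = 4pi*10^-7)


m = 5.19 x 10^11 = 519000000000 A.m^2
2m = 1038000000000 A.m^2
r^3 = 6785^3 = 312355786625
B = (4pi*10^-7) * 1038000000000 / (4*pi * 312355786625) * 1e9
= 1304389.26977 / 3925178578269.44 * 1e9
= 332.3134 nT

332.3134


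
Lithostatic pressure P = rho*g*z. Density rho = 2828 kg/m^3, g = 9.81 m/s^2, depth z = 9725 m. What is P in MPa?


P = rho * g * z / 1e6
= 2828 * 9.81 * 9725 / 1e6
= 269797563.0 / 1e6
= 269.7976 MPa

269.7976


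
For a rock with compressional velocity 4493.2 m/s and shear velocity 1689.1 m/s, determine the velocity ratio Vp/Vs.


Vp/Vs = 4493.2 / 1689.1
= 2.6601

2.6601


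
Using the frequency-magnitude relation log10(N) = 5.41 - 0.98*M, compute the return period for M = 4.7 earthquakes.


log10(N) = 5.41 - 0.98*4.7 = 0.804
N = 10^0.804 = 6.367955
T = 1/N = 1/6.367955 = 0.157 years

0.157


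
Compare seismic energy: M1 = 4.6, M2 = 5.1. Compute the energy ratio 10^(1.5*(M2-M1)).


M2 - M1 = 5.1 - 4.6 = 0.5
1.5 * 0.5 = 0.75
ratio = 10^0.75 = 5.62

5.62


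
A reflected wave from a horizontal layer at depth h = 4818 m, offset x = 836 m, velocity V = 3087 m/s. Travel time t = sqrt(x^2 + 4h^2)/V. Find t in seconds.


x^2 + 4h^2 = 836^2 + 4*4818^2 = 698896 + 92852496 = 93551392
sqrt(93551392) = 9672.1969
t = 9672.1969 / 3087 = 3.1332 s

3.1332


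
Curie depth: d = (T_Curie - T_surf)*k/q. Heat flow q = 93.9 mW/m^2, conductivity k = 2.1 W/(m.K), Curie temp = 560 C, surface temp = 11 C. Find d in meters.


T_Curie - T_surf = 560 - 11 = 549 C
Convert q to W/m^2: 93.9 mW/m^2 = 0.0939 W/m^2
d = 549 * 2.1 / 0.0939 = 12277.96 m

12277.96


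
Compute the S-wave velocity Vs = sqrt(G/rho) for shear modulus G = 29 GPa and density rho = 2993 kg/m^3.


Convert G to Pa: G = 29e9 Pa
Compute G/rho = 29e9 / 2993 = 9689274.9749
Vs = sqrt(9689274.9749) = 3112.76 m/s

3112.76


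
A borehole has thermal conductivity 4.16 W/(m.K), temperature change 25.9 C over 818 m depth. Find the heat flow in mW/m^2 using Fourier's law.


q = k * dT / dz * 1000
= 4.16 * 25.9 / 818 * 1000
= 0.131716 * 1000
= 131.7164 mW/m^2

131.7164


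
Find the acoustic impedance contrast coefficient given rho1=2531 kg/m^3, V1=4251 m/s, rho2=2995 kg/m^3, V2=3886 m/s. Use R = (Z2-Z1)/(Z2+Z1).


Z1 = 2531 * 4251 = 10759281
Z2 = 2995 * 3886 = 11638570
R = (11638570 - 10759281) / (11638570 + 10759281) = 879289 / 22397851 = 0.0393

0.0393


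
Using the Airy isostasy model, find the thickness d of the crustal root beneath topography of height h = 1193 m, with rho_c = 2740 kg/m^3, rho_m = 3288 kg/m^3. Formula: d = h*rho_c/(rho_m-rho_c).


rho_m - rho_c = 3288 - 2740 = 548
d = 1193 * 2740 / 548
= 3268820 / 548
= 5965.0 m

5965.0


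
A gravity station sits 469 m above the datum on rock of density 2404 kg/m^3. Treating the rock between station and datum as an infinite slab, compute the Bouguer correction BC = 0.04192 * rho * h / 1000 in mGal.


BC = 0.04192 * rho * h / 1000
= 0.04192 * 2404 * 469 / 1000
= 47.2638 mGal

47.2638


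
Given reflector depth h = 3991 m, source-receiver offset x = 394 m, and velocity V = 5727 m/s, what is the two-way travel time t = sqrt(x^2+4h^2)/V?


x^2 + 4h^2 = 394^2 + 4*3991^2 = 155236 + 63712324 = 63867560
sqrt(63867560) = 7991.7182
t = 7991.7182 / 5727 = 1.3954 s

1.3954


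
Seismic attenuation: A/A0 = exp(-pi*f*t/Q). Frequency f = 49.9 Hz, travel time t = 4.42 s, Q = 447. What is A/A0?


pi*f*t/Q = pi*49.9*4.42/447 = 1.550119
A/A0 = exp(-1.550119) = 0.212223

0.212223


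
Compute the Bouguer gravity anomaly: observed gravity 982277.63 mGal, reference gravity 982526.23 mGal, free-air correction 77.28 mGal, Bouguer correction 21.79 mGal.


BA = g_obs - g_ref + FAC - BC
= 982277.63 - 982526.23 + 77.28 - 21.79
= -193.11 mGal

-193.11


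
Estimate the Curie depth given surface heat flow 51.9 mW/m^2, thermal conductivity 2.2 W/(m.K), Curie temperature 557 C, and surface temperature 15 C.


T_Curie - T_surf = 557 - 15 = 542 C
Convert q to W/m^2: 51.9 mW/m^2 = 0.0519 W/m^2
d = 542 * 2.2 / 0.0519 = 22974.95 m

22974.95


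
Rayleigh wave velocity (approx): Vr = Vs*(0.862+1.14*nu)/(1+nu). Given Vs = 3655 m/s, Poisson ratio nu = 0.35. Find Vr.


Numerator factor = 0.862 + 1.14*0.35 = 1.261
Denominator = 1 + 0.35 = 1.35
Vr = 3655 * 1.261 / 1.35 = 3414.04 m/s

3414.04


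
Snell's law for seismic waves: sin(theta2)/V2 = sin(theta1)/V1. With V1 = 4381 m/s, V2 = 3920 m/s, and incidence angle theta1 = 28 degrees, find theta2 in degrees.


sin(theta1) = sin(28 deg) = 0.469472
sin(theta2) = V2/V1 * sin(theta1) = 3920/4381 * 0.469472 = 0.42007
theta2 = arcsin(0.42007) = 24.839 degrees

24.839


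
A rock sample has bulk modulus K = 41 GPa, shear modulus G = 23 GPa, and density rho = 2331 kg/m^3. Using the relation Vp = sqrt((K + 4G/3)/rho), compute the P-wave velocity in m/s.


First compute the effective modulus:
K + 4G/3 = 41e9 + 4*23e9/3 = 71666666666.67 Pa
Then divide by density:
71666666666.67 / 2331 = 30745030.745 Pa/(kg/m^3)
Take the square root:
Vp = sqrt(30745030.745) = 5544.82 m/s

5544.82


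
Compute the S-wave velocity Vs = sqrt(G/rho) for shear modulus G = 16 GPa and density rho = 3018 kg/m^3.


Convert G to Pa: G = 16e9 Pa
Compute G/rho = 16e9 / 3018 = 5301524.1882
Vs = sqrt(5301524.1882) = 2302.5 m/s

2302.5


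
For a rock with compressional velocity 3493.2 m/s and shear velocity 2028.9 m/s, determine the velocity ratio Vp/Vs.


Vp/Vs = 3493.2 / 2028.9
= 1.7217

1.7217


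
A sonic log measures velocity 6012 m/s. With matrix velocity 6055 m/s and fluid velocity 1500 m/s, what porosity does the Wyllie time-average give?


1/V - 1/Vm = 1/6012 - 1/6055 = 1.18e-06
1/Vf - 1/Vm = 1/1500 - 1/6055 = 0.00050151
phi = 1.18e-06 / 0.00050151 = 0.0024

0.0024


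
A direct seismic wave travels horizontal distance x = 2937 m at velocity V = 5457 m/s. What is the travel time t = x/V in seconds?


t = x / V
= 2937 / 5457
= 0.5382 s

0.5382


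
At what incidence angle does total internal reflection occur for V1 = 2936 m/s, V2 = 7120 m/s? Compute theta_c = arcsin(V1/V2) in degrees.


V1/V2 = 2936/7120 = 0.41236
theta_c = arcsin(0.41236) = 24.3531 degrees

24.3531


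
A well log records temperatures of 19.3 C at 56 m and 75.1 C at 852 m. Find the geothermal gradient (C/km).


dT = 75.1 - 19.3 = 55.8 C
dz = 852 - 56 = 796 m
gradient = dT/dz * 1000 = 55.8/796 * 1000 = 70.1005 C/km

70.1005


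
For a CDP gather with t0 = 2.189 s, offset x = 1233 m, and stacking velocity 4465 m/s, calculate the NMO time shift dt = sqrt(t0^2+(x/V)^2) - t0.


x/Vnmo = 1233/4465 = 0.276148
(x/Vnmo)^2 = 0.076258
t0^2 = 4.791721
sqrt(4.791721 + 0.076258) = 2.20635
dt = 2.20635 - 2.189 = 0.01735

0.01735


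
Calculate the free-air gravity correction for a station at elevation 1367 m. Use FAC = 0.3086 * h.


FAC = 0.3086 * h
= 0.3086 * 1367
= 421.8562 mGal

421.8562


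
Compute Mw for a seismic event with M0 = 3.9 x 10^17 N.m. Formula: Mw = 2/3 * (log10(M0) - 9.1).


log10(M0) = log10(3.9 x 10^17) = 17.5911
Mw = 2/3 * (17.5911 - 9.1)
= 2/3 * 8.4911
= 5.66

5.66


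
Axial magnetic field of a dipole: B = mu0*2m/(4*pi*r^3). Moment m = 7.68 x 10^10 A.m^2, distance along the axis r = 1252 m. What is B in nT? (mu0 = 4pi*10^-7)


m = 7.68 x 10^10 = 76800000000 A.m^2
2m = 153600000000 A.m^2
r^3 = 1252^3 = 1962515008
B = (4pi*10^-7) * 153600000000 / (4*pi * 1962515008) * 1e9
= 193019.452637 / 24661690926.77 * 1e9
= 7826.6917 nT

7826.6917


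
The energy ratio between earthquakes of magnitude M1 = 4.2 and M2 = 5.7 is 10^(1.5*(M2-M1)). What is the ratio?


M2 - M1 = 5.7 - 4.2 = 1.5
1.5 * 1.5 = 2.25
ratio = 10^2.25 = 177.83

177.83


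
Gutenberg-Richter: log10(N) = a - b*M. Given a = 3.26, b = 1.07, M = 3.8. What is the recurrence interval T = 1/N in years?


log10(N) = 3.26 - 1.07*3.8 = -0.806
N = 10^-0.806 = 0.156315
T = 1/N = 1/0.156315 = 6.3973 years

6.3973


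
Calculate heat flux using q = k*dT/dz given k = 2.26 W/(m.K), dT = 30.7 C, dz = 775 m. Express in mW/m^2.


q = k * dT / dz * 1000
= 2.26 * 30.7 / 775 * 1000
= 0.089525 * 1000
= 89.5252 mW/m^2

89.5252


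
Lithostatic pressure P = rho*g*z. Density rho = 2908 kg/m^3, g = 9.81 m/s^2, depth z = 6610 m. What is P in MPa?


P = rho * g * z / 1e6
= 2908 * 9.81 * 6610 / 1e6
= 188566642.8 / 1e6
= 188.5666 MPa

188.5666


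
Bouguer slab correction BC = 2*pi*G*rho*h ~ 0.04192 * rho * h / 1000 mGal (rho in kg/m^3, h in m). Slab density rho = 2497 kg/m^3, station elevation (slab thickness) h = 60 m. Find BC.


BC = 0.04192 * rho * h / 1000
= 0.04192 * 2497 * 60 / 1000
= 6.2805 mGal

6.2805


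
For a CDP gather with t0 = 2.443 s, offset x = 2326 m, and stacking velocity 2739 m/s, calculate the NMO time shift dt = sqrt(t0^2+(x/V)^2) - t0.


x/Vnmo = 2326/2739 = 0.849215
(x/Vnmo)^2 = 0.721166
t0^2 = 5.968249
sqrt(5.968249 + 0.721166) = 2.58639
dt = 2.58639 - 2.443 = 0.14339

0.14339


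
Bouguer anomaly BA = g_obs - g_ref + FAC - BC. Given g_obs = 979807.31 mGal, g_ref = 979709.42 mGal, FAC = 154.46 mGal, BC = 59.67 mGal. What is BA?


BA = g_obs - g_ref + FAC - BC
= 979807.31 - 979709.42 + 154.46 - 59.67
= 192.68 mGal

192.68


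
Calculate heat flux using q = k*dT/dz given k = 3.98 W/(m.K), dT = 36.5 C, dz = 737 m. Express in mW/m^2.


q = k * dT / dz * 1000
= 3.98 * 36.5 / 737 * 1000
= 0.19711 * 1000
= 197.1099 mW/m^2

197.1099


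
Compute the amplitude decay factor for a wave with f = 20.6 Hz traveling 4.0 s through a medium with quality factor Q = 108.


pi*f*t/Q = pi*20.6*4.0/108 = 2.396919
A/A0 = exp(-2.396919) = 0.090998

0.090998


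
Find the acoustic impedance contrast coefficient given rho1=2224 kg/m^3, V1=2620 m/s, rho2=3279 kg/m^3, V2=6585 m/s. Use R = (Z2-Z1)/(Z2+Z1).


Z1 = 2224 * 2620 = 5826880
Z2 = 3279 * 6585 = 21592215
R = (21592215 - 5826880) / (21592215 + 5826880) = 15765335 / 27419095 = 0.575

0.575


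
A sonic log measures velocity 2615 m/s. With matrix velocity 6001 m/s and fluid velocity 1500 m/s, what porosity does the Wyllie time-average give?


1/V - 1/Vm = 1/2615 - 1/6001 = 0.00021577
1/Vf - 1/Vm = 1/1500 - 1/6001 = 0.00050003
phi = 0.00021577 / 0.00050003 = 0.4315

0.4315


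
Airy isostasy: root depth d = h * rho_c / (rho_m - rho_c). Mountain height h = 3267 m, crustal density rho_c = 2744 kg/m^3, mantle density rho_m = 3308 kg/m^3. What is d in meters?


rho_m - rho_c = 3308 - 2744 = 564
d = 3267 * 2744 / 564
= 8964648 / 564
= 15894.77 m

15894.77


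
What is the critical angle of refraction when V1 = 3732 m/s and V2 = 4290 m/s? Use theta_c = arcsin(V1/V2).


V1/V2 = 3732/4290 = 0.86993
theta_c = arcsin(0.86993) = 60.4505 degrees

60.4505


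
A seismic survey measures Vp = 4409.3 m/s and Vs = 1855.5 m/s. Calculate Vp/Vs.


Vp/Vs = 4409.3 / 1855.5
= 2.3763

2.3763


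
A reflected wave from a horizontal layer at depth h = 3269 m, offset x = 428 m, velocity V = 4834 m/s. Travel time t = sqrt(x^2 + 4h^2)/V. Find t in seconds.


x^2 + 4h^2 = 428^2 + 4*3269^2 = 183184 + 42745444 = 42928628
sqrt(42928628) = 6551.9942
t = 6551.9942 / 4834 = 1.3554 s

1.3554


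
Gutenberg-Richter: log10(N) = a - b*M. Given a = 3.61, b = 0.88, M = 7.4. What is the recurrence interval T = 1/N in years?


log10(N) = 3.61 - 0.88*7.4 = -2.902
N = 10^-2.902 = 0.001253
T = 1/N = 1/0.001253 = 797.9947 years

797.9947


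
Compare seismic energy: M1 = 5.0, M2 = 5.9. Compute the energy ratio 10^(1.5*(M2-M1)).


M2 - M1 = 5.9 - 5.0 = 0.9
1.5 * 0.9 = 1.35
ratio = 10^1.35 = 22.39

22.39


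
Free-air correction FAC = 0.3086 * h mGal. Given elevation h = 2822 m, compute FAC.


FAC = 0.3086 * h
= 0.3086 * 2822
= 870.8692 mGal

870.8692


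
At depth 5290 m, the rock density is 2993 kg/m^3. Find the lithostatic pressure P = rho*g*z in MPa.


P = rho * g * z / 1e6
= 2993 * 9.81 * 5290 / 1e6
= 155321435.7 / 1e6
= 155.3214 MPa

155.3214


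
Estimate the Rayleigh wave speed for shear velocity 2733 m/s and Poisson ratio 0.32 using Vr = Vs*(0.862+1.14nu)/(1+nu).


Numerator factor = 0.862 + 1.14*0.32 = 1.2268
Denominator = 1 + 0.32 = 1.32
Vr = 2733 * 1.2268 / 1.32 = 2540.03 m/s

2540.03


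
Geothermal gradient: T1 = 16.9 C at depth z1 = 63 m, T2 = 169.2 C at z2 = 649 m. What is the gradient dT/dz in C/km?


dT = 169.2 - 16.9 = 152.3 C
dz = 649 - 63 = 586 m
gradient = dT/dz * 1000 = 152.3/586 * 1000 = 259.8976 C/km

259.8976


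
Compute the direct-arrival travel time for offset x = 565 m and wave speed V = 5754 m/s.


t = x / V
= 565 / 5754
= 0.0982 s

0.0982


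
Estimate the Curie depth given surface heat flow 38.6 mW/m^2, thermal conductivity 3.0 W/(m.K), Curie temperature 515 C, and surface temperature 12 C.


T_Curie - T_surf = 515 - 12 = 503 C
Convert q to W/m^2: 38.6 mW/m^2 = 0.0386 W/m^2
d = 503 * 3.0 / 0.0386 = 39093.26 m

39093.26


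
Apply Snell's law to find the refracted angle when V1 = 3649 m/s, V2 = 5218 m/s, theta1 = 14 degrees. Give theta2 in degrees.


sin(theta1) = sin(14 deg) = 0.241922
sin(theta2) = V2/V1 * sin(theta1) = 5218/3649 * 0.241922 = 0.345944
theta2 = arcsin(0.345944) = 20.2394 degrees

20.2394


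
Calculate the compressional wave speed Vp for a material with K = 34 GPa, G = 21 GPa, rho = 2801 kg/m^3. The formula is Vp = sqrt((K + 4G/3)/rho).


First compute the effective modulus:
K + 4G/3 = 34e9 + 4*21e9/3 = 62000000000.0 Pa
Then divide by density:
62000000000.0 / 2801 = 22134951.8029 Pa/(kg/m^3)
Take the square root:
Vp = sqrt(22134951.8029) = 4704.78 m/s

4704.78


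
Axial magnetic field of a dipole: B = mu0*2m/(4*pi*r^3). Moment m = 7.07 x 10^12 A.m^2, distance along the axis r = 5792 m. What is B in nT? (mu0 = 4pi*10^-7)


m = 7.07 x 10^12 = 7070000000000 A.m^2
2m = 14140000000000 A.m^2
r^3 = 5792^3 = 194305753088
B = (4pi*10^-7) * 14140000000000 / (4*pi * 194305753088) * 1e9
= 17768848.048704 / 2441718105805.97 * 1e9
= 7277.1906 nT

7277.1906
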